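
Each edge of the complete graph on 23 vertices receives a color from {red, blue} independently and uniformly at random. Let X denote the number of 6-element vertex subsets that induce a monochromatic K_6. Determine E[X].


Let X = Σ_S X_S over the C(23, 6) = 100947 subsets S of size 6, where X_S = 1 if the K_6 on S is monochromatic.
For a fixed S, the K_6 on S has C(6, 2) = 15 edges. P[all 15 edges red] = (1/2)^15, and likewise for blue, so P[monochromatic] = 2·(1/2)^15 = 2^{1 − 15} = 1/16384.
Summing: E[X] = C(23, 6) · 2^{1 − 15} = 100947 · 1/16384 = 100947/16384.
Numerically: E[X] ≈ 6.1613.

E[X] = C(23,6)·2^(1−C(6,2)) = 100947/16384 ≈ 6.1613.


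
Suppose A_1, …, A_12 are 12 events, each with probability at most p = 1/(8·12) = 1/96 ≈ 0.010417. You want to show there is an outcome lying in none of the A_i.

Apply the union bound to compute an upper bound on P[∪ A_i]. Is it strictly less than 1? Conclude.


Union bound: P[∪_{i=1}^{12} A_i] ≤ Σ_i P[A_i] ≤ 12·p = 12·(1/96) = 1/8.
Numerically: 1/8 ≈ 0.125000.
Is 1/8 < 1? YES.
Since P[∪ A_i] ≤ 1/8 < 1, the complement has P[∩ A_i^c] ≥ 1 − 1/8 = 7/8 > 0, so some outcome avoids every A_i.

12·p = 1/8 ≈ 0.125000; existence CERTIFIED by the union bound.


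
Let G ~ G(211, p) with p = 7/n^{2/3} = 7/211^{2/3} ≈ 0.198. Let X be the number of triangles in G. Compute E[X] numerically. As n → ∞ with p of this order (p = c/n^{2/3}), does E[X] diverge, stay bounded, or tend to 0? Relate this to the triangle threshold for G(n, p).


Number of potential triangles: C(211, 3) = 1543465.
Each occurs with probability p³ ≈ (0.198)³ ≈ 7.70423e-03.
By linearity: E[X] = C(211, 3)·p³ ≈ 1543465 · 7.70423e-03 ≈ 11891.209.
Since α = 2/3 < 1, p = c/n^{2/3} ≫ 1/n is above the triangle threshold p ~ 1/n. Asymptotically E[X] ~ (c³/6)·n^{3(1−α)} = (7³/6)·n^{1} → ∞; triangles are abundant w.h.p.

E[X] ≈ 11891.209; in regime p = Θ(1/n^{2/3}) E[X] diverges (above the triangle threshold p ~ 1/n).


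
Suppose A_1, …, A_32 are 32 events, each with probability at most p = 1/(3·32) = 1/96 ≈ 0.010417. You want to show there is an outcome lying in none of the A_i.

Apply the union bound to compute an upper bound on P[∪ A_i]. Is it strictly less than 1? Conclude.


Union bound: P[∪_{i=1}^{32} A_i] ≤ Σ_i P[A_i] ≤ 32·p = 32·(1/96) = 1/3.
Numerically: 1/3 ≈ 0.333333.
Is 1/3 < 1? YES.
Since P[∪ A_i] ≤ 1/3 < 1, the complement has P[∩ A_i^c] ≥ 1 − 1/3 = 2/3 > 0, so some outcome avoids every A_i.

32·p = 1/3 ≈ 0.333333; existence CERTIFIED by the union bound.


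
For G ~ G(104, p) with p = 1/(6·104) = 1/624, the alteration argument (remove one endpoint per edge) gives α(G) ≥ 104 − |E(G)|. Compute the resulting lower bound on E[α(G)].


E[|E(G)|] = C(104, 2)·p = 5356 · (1/624) = 103/12.
E[α(G)] ≥ n − E[|E(G)|] = 104 − 103/12 = 1145/12.
Numerically: ≈ 95.416667.
(This is only a lower bound; the true E[α(G)] may be larger.)

E[α(G)] ≥ 1145/12 ≈ 95.416667.


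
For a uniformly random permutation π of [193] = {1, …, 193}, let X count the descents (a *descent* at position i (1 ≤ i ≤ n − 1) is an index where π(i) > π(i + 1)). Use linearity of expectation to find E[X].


Write X = Σ X_I over i = 1, …, 192, with X_I the indicator of one descent.
There are 192 indicators.
For each fixed i, the pair (π(i), π(i+1)) is a uniformly random ordered pair of distinct values from {1, …, 193}; by symmetry P[π(i) > π(i+1)] = 1/2.
By linearity: E[X] = 192 · (1/2) = (193 − 1) · (1/2) = 96 ≈ 96.000000.

E[X] = 96 = 96.000000.


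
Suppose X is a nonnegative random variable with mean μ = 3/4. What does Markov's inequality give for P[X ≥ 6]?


μ = E[X] = 3/4, a = 6.
Markov: P[X ≥ 6] ≤ μ/a = (3/4)/6 = 1/8.
Numerically: ≈ 0.125000.
(Since a = 6 > μ = 0.750000, the bound 1/8 is < 1 and informative.)

P[X ≥ 6] ≤ 1/8 ≈ 0.125000.


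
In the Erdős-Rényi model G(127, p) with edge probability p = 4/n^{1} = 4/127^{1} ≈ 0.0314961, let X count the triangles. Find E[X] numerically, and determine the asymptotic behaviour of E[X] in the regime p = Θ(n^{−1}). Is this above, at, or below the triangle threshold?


Number of potential triangles: C(127, 3) = 333375.
Each occurs with probability p³ ≈ (0.0314961)³ ≈ 3.12441570e-05.
By linearity: E[X] = C(127, 3)·p³ ≈ 333375 · 3.12441570e-05 ≈ 10.416021.
Here α = 1, so p = 4/n is exactly at the triangle threshold p ~ 1/n. Asymptotically E[X] → c³/6 = 4³/6 = 32/3 ≈ 10.666667, a bounded constant. In this regime the triangle count is asymptotically Poisson(c³/6).

E[X] ≈ 10.416021; in regime p = Θ(1/n^{1}) E[X] stays bounded (at the triangle threshold p ~ 1/n).


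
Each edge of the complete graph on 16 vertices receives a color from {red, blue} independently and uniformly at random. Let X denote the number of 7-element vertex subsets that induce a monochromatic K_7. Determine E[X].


Let X = Σ_S X_S over the C(16, 7) = 11440 subsets S of size 7, where X_S = 1 if the K_7 on S is monochromatic.
For a fixed S, the K_7 on S has C(7, 2) = 21 edges. P[all 21 edges red] = (1/2)^21, and likewise for blue, so P[monochromatic] = 2·(1/2)^21 = 2^{1 − 21} = 1/1048576.
By linearity of expectation: E[X] = C(16, 7) · 2^{1 − 21} = 11440 · 1/1048576 = 715/65536.
Numerically: E[X] ≈ 0.011.

E[X] = C(16,7)·2^(1−C(7,2)) = 715/65536 ≈ 0.011.


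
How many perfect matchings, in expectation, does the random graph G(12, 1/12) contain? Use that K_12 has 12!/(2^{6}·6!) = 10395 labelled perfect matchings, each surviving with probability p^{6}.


K_12 has 12!/(2^{6}·6!) = 10395 labelled perfect matchings.
For each such perfect matching H, let X_H = 1 if all 6 edges of H are present in G. Then P[X_H = 1] = p^{6} = (1/12)^{6} = 1/2985984.
Summing the indicators: E[X] = Σ_H E[X_H] = 10395 · p^{6} = 10395 · 1/2985984 = 385/110592.
Numerically: E[X] ≈ 0.003481.

E[X] = 10395 · (1/12)^{6} = 385/110592 ≈ 0.003481.


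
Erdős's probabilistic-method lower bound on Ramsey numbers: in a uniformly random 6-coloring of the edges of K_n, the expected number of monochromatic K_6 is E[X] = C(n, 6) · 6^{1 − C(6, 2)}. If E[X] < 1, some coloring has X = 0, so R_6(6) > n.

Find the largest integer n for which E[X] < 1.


We need C(n, 6) · 6^{1 − 15} < 1, i.e. C(n, 6) < 6^{15 − 1} = 78364164096.
Check values of n near the boundary:
  n = 192: C(192, 6) = 64300886496; 64300886496 < 78364164096? YES
  n = 193: C(193, 6) = 66364016544; 66364016544 < 78364164096? YES
  n = 194: C(194, 6) = 68482017072; 68482017072 < 78364164096? YES
  n = 195: C(195, 6) = 70656049360; 70656049360 < 78364164096? YES
  n = 196: C(196, 6) = 72887293024; 72887293024 < 78364164096? YES
  n = 197: C(197, 6) = 75176946208; 75176946208 < 78364164096? YES
  n = 198: C(198, 6) = 77526225777; 77526225777 < 78364164096? YES
  n = 199: C(199, 6) = 79936367511; 79936367511 < 78364164096? NO
  n = 200: C(200, 6) = 82408626300; 82408626300 < 78364164096? NO
  n = 201: C(201, 6) = 84944276340; 84944276340 < 78364164096? NO
The largest n with C(n, 6) < 78364164096 is n = 198 (where E[X] = 25842075259/26121388032 ≈ 0.9893071). Hence R_6(6) > 198, i.e. R_6(6) ≥ 199.

Largest n = 198; hence R_6(6) > 198.


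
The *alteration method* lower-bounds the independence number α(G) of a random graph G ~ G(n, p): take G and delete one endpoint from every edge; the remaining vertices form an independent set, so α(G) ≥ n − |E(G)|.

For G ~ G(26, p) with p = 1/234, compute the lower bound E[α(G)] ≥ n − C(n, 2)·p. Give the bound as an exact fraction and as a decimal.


E[|E(G)|] = C(26, 2)·p = 325 · (1/234) = 25/18.
E[α(G)] ≥ n − E[|E(G)|] = 26 − 25/18 = 443/18.
Numerically: ≈ 24.6111.
(This is only a lower bound; the true E[α(G)] may be larger.)

E[α(G)] ≥ 443/18 ≈ 24.6111.


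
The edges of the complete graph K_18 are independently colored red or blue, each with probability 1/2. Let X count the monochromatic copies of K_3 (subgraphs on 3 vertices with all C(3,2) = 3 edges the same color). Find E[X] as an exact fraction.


Let X = Σ_S X_S over the C(18, 3) = 816 subsets S of size 3, where X_S = 1 if the K_3 on S is monochromatic.
For a fixed S, the K_3 on S has C(3, 2) = 3 edges. P[all 3 edges red] = (1/2)^3, and likewise for blue, so P[monochromatic] = 2·(1/2)^3 = 2^{1 − 3} = 1/4.
By linearity: E[X] = C(18, 3) · 2^{1 − 3} = 816 · 1/4 = 204.
Numerically: E[X] ≈ 204.000.

E[X] = C(18,3)·2^(1−C(3,2)) = 204 ≈ 204.000.


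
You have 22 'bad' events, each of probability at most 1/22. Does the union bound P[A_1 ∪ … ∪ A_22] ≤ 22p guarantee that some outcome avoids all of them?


Union bound: P[∪_{i=1}^{22} A_i] ≤ Σ_i P[A_i] ≤ 22·p = 22·(1/22) = 1.
Numerically: 1 ≈ 1.0000000.
Is 1 < 1? NO.
Since the bound 1 is ≥ 1, the union bound is uninformative here; it does NOT by itself certify existence.

22·p = 1 ≈ 1.0000000; existence NOT certified by the union bound.


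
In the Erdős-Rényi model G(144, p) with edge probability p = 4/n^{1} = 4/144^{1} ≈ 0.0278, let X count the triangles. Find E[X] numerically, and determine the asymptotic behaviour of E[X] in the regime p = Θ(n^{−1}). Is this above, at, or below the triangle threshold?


Number of potential triangles: C(144, 3) = 487344.
Each occurs with probability p³ ≈ (0.0278)³ ≈ 2.14335e-05.
By linearity: E[X] = C(144, 3)·p³ ≈ 487344 · 2.14335e-05 ≈ 10.445.
Here α = 1, so p = 4/n is exactly at the triangle threshold p ~ 1/n. Asymptotically E[X] → c³/6 = 4³/6 = 32/3 ≈ 10.667, a bounded constant. In this regime the triangle count is asymptotically Poisson(c³/6).

E[X] ≈ 10.445; in regime p = Θ(1/n^{1}) E[X] stays bounded (at the triangle threshold p ~ 1/n).


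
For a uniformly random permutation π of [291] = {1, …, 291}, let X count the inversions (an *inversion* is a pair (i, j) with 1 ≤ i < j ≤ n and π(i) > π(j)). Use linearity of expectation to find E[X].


Write X = Σ X_I over the C(291, 2) = 42195 pairs i < j, with X_I the indicator of one inversion.
There are 42195 indicators.
For each fixed pair i < j, the values π(i) and π(j) are two distinct elements of {1, …, 291} in uniformly random order; by symmetry P[π(i) > π(j)] = 1/2.
By linearity: E[X] = 42195 · (1/2) = C(291, 2) · (1/2) = 42195/2 = 42195/2 ≈ 21097.50000.

E[X] = 42195/2 = 21097.50000.


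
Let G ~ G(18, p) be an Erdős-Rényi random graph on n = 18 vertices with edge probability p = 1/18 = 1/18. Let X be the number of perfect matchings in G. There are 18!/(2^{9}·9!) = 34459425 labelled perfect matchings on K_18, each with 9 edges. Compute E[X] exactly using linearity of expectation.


K_18 has 18!/(2^{9}·9!) = 34459425 labelled perfect matchings.
For each such perfect matching H, let X_H = 1 if all 9 edges of H are present in G. Then P[X_H = 1] = p^{9} = (1/18)^{9} = 1/198359290368.
By linearity: E[X] = Σ_H E[X_H] = 34459425 · p^{9} = 34459425 · 1/198359290368 = 425425/2448880128.
Numerically: E[X] ≈ 0.0001737.

E[X] = 34459425 · (1/18)^{9} = 425425/2448880128 ≈ 0.0001737.


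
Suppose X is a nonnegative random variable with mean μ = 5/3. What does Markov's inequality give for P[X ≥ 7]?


μ = E[X] = 5/3, a = 7.
Markov: P[X ≥ 7] ≤ μ/a = (5/3)/7 = 5/21.
Numerically: ≈ 0.23810.
(Since a = 7 > μ = 1.66667, the bound 5/21 is < 1 and informative.)

P[X ≥ 7] ≤ 5/21 ≈ 0.23810.


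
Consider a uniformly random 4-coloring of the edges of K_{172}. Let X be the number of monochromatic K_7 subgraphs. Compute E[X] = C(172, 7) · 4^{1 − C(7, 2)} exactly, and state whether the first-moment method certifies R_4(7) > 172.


E[X] = C(172, 7) · 4^{1 − 21} = 780842580024 · 4^{−20} = 780842580024/1099511627776.
As a reduced fraction: E[X] = 97605322503/137438953472 ≈ 0.710172.
Is E[X] < 1? YES.
Since E[X] < 1, there exists a 4-coloring of K_{172} with no monochromatic K_7; hence R_4(7) > 172.

E[X] = 97605322503/137438953472 ≈ 0.710172; E[X] < 1, so R_4(7) > 172.


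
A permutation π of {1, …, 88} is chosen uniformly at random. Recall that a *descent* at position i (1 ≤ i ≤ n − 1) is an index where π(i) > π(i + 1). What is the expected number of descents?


Write X = Σ X_I over i = 1, …, 87, with X_I the indicator of one descent.
There are 87 indicators.
For each fixed i, the pair (π(i), π(i+1)) is a uniformly random ordered pair of distinct values from {1, …, 88}; by symmetry P[π(i) > π(i+1)] = 1/2.
By linearity: E[X] = 87 · (1/2) = (88 − 1) · (1/2) = 87/2 ≈ 43.50000.

E[X] = 87/2 = 43.50000.


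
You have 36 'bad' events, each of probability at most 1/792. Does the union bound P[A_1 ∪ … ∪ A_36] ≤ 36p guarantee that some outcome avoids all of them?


Union bound: P[∪_{i=1}^{36} A_i] ≤ Σ_i P[A_i] ≤ 36·p = 36·(1/792) = 1/22.
Numerically: 1/22 ≈ 0.045455.
Is 1/22 < 1? YES.
Since P[∪ A_i] ≤ 1/22 < 1, the complement has P[∩ A_i^c] ≥ 1 − 1/22 = 21/22 > 0, so some outcome avoids every A_i.

36·p = 1/22 ≈ 0.045455; existence CERTIFIED by the union bound.


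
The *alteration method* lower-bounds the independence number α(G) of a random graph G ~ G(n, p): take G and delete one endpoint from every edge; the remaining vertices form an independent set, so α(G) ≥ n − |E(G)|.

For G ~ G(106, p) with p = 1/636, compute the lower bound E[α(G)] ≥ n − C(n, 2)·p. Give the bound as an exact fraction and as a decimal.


E[|E(G)|] = C(106, 2)·p = 5565 · (1/636) = 35/4.
E[α(G)] ≥ n − E[|E(G)|] = 106 − 35/4 = 389/4.
Numerically: ≈ 97.2500.
(This is only a lower bound; the true E[α(G)] may be larger.)

E[α(G)] ≥ 389/4 ≈ 97.2500.


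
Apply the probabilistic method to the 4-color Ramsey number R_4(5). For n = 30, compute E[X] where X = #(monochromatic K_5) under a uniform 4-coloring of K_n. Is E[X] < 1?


E[X] = C(30, 5) · 4^{1 − 10} = 142506 · 4^{−9} = 142506/262144.
As a reduced fraction: E[X] = 71253/131072 ≈ 0.544.
Is E[X] < 1? YES.
Since E[X] < 1, there exists a 4-coloring of K_{30} with no monochromatic K_5; hence R_4(5) > 30.

E[X] = 71253/131072 ≈ 0.544; E[X] < 1, so R_4(5) > 30.


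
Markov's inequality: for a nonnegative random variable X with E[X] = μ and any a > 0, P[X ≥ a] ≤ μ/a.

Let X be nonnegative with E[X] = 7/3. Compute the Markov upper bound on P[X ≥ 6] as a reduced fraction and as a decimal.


μ = E[X] = 7/3, a = 6.
Markov: P[X ≥ 6] ≤ μ/a = (7/3)/6 = 7/18.
Numerically: ≈ 0.388889.
(Since a = 6 > μ = 2.333333, the bound 7/18 is < 1 and informative.)

P[X ≥ 6] ≤ 7/18 ≈ 0.388889.


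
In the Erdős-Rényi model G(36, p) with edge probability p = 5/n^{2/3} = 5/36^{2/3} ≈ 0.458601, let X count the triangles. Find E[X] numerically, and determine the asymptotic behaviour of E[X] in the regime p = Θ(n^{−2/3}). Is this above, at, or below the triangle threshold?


Number of potential triangles: C(36, 3) = 7140.
Each occurs with probability p³ ≈ (0.458601)³ ≈ 9.64506173e-02.
By linearity: E[X] = C(36, 3)·p³ ≈ 7140 · 9.64506173e-02 ≈ 688.657407.
Since α = 2/3 < 1, p = c/n^{2/3} ≫ 1/n is above the triangle threshold p ~ 1/n. Asymptotically E[X] ~ (c³/6)·n^{3(1−α)} = (5³/6)·n^{1} → ∞; triangles are abundant w.h.p.

E[X] ≈ 688.657407; in regime p = Θ(1/n^{2/3}) E[X] diverges (above the triangle threshold p ~ 1/n).


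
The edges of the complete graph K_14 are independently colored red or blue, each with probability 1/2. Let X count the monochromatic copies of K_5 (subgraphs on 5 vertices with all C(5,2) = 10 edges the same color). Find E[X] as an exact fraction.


Let X = Σ_S X_S over the C(14, 5) = 2002 subsets S of size 5, where X_S = 1 if the K_5 on S is monochromatic.
For a fixed S, the K_5 on S has C(5, 2) = 10 edges. P[all 10 edges red] = (1/2)^10, and likewise for blue, so P[monochromatic] = 2·(1/2)^10 = 2^{1 − 10} = 1/512.
By linearity of expectation: E[X] = C(14, 5) · 2^{1 − 10} = 2002 · 1/512 = 1001/256.
Numerically: E[X] ≈ 3.910156.

E[X] = C(14,5)·2^(1−C(5,2)) = 1001/256 ≈ 3.910156.


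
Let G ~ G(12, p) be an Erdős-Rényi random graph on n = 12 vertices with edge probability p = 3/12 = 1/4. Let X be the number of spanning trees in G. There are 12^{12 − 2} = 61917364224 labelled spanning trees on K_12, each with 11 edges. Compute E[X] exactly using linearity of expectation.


K_12 has 12^{12 − 2} = 61917364224 labelled spanning trees.
For each such spanning tree H, let X_H = 1 if all 11 edges of H are present in G. Then P[X_H = 1] = p^{11} = (1/4)^{11} = 1/4194304.
By linearity of expectation: E[X] = Σ_H E[X_H] = 61917364224 · p^{11} = 61917364224 · 1/4194304 = 59049/4.
Numerically: E[X] ≈ 14762.

E[X] = 61917364224 · (1/4)^{11} = 59049/4 ≈ 14762.


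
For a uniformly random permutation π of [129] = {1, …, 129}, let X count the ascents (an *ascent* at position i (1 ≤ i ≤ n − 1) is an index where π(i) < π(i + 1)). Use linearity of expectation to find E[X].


Write X = Σ X_I over i = 1, …, 128, with X_I the indicator of one ascent.
There are 128 indicators.
For each fixed i, the pair (π(i), π(i+1)) is a uniformly random ordered pair of distinct values from {1, …, 129}; by symmetry P[π(i) < π(i+1)] = 1/2.
By linearity: E[X] = 128 · (1/2) = (129 − 1) · (1/2) = 64 ≈ 64.00000.

E[X] = 64 = 64.00000.


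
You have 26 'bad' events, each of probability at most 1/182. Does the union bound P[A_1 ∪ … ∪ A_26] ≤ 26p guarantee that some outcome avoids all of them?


Union bound: P[∪_{i=1}^{26} A_i] ≤ Σ_i P[A_i] ≤ 26·p = 26·(1/182) = 1/7.
Numerically: 1/7 ≈ 0.14286.
Is 1/7 < 1? YES.
Since P[∪ A_i] ≤ 1/7 < 1, the complement has P[∩ A_i^c] ≥ 1 − 1/7 = 6/7 > 0, so some outcome avoids every A_i.

26·p = 1/7 ≈ 0.14286; existence CERTIFIED by the union bound.


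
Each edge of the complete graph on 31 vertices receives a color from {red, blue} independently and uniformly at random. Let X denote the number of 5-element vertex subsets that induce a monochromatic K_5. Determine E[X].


Let X = Σ_S X_S over the C(31, 5) = 169911 subsets S of size 5, where X_S = 1 if the K_5 on S is monochromatic.
For a fixed S, the K_5 on S has C(5, 2) = 10 edges. P[all 10 edges red] = (1/2)^10, and likewise for blue, so P[monochromatic] = 2·(1/2)^10 = 2^{1 − 10} = 1/512.
By linearity: E[X] = C(31, 5) · 2^{1 − 10} = 169911 · 1/512 = 169911/512.
Numerically: E[X] ≈ 331.857422.

E[X] = C(31,5)·2^(1−C(5,2)) = 169911/512 ≈ 331.857422.


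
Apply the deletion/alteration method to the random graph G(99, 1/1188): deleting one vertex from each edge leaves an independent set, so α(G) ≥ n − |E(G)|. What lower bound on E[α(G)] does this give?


E[|E(G)|] = C(99, 2)·p = 4851 · (1/1188) = 49/12.
E[α(G)] ≥ n − E[|E(G)|] = 99 − 49/12 = 1139/12.
Numerically: ≈ 94.9167.
(This is only a lower bound; the true E[α(G)] may be larger.)

E[α(G)] ≥ 1139/12 ≈ 94.9167.


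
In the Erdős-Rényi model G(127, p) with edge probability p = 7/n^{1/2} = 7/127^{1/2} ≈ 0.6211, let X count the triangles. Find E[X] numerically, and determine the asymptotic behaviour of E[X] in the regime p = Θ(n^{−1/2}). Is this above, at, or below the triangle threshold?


Number of potential triangles: C(127, 3) = 333375.
Each occurs with probability p³ ≈ (0.6211)³ ≈ 2.396561e-01.
By linearity: E[X] = C(127, 3)·p³ ≈ 333375 · 2.396561e-01 ≈ 79895.3617.
Since α = 1/2 < 1, p = c/n^{1/2} ≫ 1/n is above the triangle threshold p ~ 1/n. Asymptotically E[X] ~ (c³/6)·n^{3(1−α)} = (7³/6)·n^{1.5} → ∞; triangles are abundant w.h.p.

E[X] ≈ 79895.3617; in regime p = Θ(1/n^{1/2}) E[X] diverges (above the triangle threshold p ~ 1/n).


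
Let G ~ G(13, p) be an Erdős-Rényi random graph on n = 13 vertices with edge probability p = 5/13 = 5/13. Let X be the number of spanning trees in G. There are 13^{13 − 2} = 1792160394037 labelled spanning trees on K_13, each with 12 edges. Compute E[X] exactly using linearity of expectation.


K_13 has 13^{13 − 2} = 1792160394037 labelled spanning trees.
For each such spanning tree H, let X_H = 1 if all 12 edges of H are present in G. Then P[X_H = 1] = p^{12} = (5/13)^{12} = 244140625/23298085122481.
By linearity of expectation: E[X] = Σ_H E[X_H] = 1792160394037 · p^{12} = 1792160394037 · 244140625/23298085122481 = 244140625/13.
Numerically: E[X] ≈ 1.88e+07.

E[X] = 1792160394037 · (5/13)^{12} = 244140625/13 ≈ 1.88e+07.


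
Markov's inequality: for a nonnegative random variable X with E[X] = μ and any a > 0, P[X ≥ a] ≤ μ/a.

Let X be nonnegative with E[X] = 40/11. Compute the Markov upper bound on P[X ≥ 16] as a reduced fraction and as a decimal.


μ = E[X] = 40/11, a = 16.
Markov: P[X ≥ 16] ≤ μ/a = (40/11)/16 = 5/22.
Numerically: ≈ 0.227.
(Since a = 16 > μ = 3.636, the bound 5/22 is < 1 and informative.)

P[X ≥ 16] ≤ 5/22 ≈ 0.227.


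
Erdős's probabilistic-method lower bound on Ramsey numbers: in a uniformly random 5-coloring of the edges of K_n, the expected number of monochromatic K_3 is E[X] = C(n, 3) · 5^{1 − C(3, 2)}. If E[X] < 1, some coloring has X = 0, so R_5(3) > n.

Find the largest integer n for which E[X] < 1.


We need C(n, 3) · 5^{1 − 3} < 1, i.e. C(n, 3) < 5^{3 − 1} = 25.
Check values of n near the boundary:
  n = 3: C(3, 3) = 1; 1 < 25? YES
  n = 4: C(4, 3) = 4; 4 < 25? YES
  n = 5: C(5, 3) = 10; 10 < 25? YES
  n = 6: C(6, 3) = 20; 20 < 25? YES
  n = 7: C(7, 3) = 35; 35 < 25? NO
  n = 8: C(8, 3) = 56; 56 < 25? NO
  n = 9: C(9, 3) = 84; 84 < 25? NO
The largest n with C(n, 3) < 25 is n = 6 (where E[X] = 4/5 ≈ 0.80000). Hence R_5(3) > 6, i.e. R_5(3) ≥ 7.

Largest n = 6; hence R_5(3) > 6.


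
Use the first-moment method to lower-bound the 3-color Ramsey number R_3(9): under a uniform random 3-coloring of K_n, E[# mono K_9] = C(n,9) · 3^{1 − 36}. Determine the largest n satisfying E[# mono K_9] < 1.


We need C(n, 9) · 3^{1 − 36} < 1, i.e. C(n, 9) < 3^{36 − 1} = 50031545098999707.
Check values of n near the boundary:
  n = 298: C(298, 9) = 45207677551849890; 45207677551849890 < 50031545098999707? YES
  n = 299: C(299, 9) = 46610674441390059; 46610674441390059 < 50031545098999707? YES
  n = 300: C(300, 9) = 48052241692154700; 48052241692154700 < 50031545098999707? YES
  n = 301: C(301, 9) = 49533303936090975; 49533303936090975 < 50031545098999707? YES
  n = 302: C(302, 9) = 51054804739588650; 51054804739588650 < 50031545098999707? NO
  n = 303: C(303, 9) = 52617706925494425; 52617706925494425 < 50031545098999707? NO
  n = 304: C(304, 9) = 54222992899492560; 54222992899492560 < 50031545098999707? NO
The largest n with C(n, 9) < 50031545098999707 is n = 301 (where E[X] = 16511101312030325/16677181699666569 ≈ 0.99004). Hence R_3(9) > 301, i.e. R_3(9) ≥ 302.

Largest n = 301; hence R_3(9) > 301.


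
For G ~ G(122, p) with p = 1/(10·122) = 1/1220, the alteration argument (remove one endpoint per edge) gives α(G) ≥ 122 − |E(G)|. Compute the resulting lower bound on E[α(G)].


E[|E(G)|] = C(122, 2)·p = 7381 · (1/1220) = 121/20.
E[α(G)] ≥ n − E[|E(G)|] = 122 − 121/20 = 2319/20.
Numerically: ≈ 115.95000.
(This is only a lower bound; the true E[α(G)] may be larger.)

E[α(G)] ≥ 2319/20 ≈ 115.95000.


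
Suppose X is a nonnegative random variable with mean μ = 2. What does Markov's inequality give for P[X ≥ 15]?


μ = E[X] = 2, a = 15.
Markov: P[X ≥ 15] ≤ μ/a = (2)/15 = 2/15.
Numerically: ≈ 0.13333.
(Since a = 15 > μ = 2.00000, the bound 2/15 is < 1 and informative.)

P[X ≥ 15] ≤ 2/15 ≈ 0.13333.


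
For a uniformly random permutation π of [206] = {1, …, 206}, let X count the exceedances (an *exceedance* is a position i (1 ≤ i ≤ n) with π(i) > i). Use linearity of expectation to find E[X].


Write X = Σ_{i=1}^{206} X_i, where X_i = 1_{π(i) > i}.
For each fixed i, π(i) is uniform over {1, …, 206} (marginal of a uniform permutation), so P[π(i) > i] = (n − i)/n. Summing: Σ_{i=1}^{206} (n − i)/n = (0 + 1 + … + 205)/206 = 206(206 − 1)/(2·206) = (206 − 1)/2.
Hence E[X] = Σ_{i=1}^{206} (206 − i)/206 = 205/2 ≈ 102.500000.

E[X] = 205/2 = 102.500000.


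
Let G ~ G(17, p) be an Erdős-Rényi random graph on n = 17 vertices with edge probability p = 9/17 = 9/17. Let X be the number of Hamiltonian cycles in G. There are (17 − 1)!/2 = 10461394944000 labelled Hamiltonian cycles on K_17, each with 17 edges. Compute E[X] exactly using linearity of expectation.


K_17 has (17 − 1)!/2 = 10461394944000 labelled Hamiltonian cycles.
For each such Hamiltonian cycle H, let X_H = 1 if all 17 edges of H are present in G. Then P[X_H = 1] = p^{17} = (9/17)^{17} = 16677181699666569/827240261886336764177.
By linearity: E[X] = Σ_H E[X_H] = 10461394944000 · p^{17} = 10461394944000 · 16677181699666569/827240261886336764177 = 174466584313061171422427136000/827240261886336764177.
Numerically: E[X] ≈ 2.11e+08.

E[X] = 10461394944000 · (9/17)^{17} = 174466584313061171422427136000/827240261886336764177 ≈ 2.11e+08.


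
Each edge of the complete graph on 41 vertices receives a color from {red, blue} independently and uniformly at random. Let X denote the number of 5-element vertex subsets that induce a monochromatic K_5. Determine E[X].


Let X = Σ_S X_S over the C(41, 5) = 749398 subsets S of size 5, where X_S = 1 if the K_5 on S is monochromatic.
For a fixed S, the K_5 on S has C(5, 2) = 10 edges. P[all 10 edges red] = (1/2)^10, and likewise for blue, so P[monochromatic] = 2·(1/2)^10 = 2^{1 − 10} = 1/512.
Summing: E[X] = C(41, 5) · 2^{1 − 10} = 749398 · 1/512 = 374699/256.
Numerically: E[X] ≈ 1463.6680.

E[X] = C(41,5)·2^(1−C(5,2)) = 374699/256 ≈ 1463.6680.


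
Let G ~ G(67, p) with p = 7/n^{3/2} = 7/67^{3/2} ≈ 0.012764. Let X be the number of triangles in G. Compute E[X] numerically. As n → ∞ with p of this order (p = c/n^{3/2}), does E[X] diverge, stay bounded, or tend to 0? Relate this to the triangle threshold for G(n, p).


Number of potential triangles: C(67, 3) = 47905.
Each occurs with probability p³ ≈ (0.012764)³ ≈ 2.0794932e-06.
By linearity: E[X] = C(67, 3)·p³ ≈ 47905 · 2.0794932e-06 ≈ 0.09962.
Since α = 3/2 > 1, p = c/n^{3/2} = o(1/n) is below the triangle threshold p ~ 1/n. Asymptotically E[X] ~ (c³/6)·n^{3(1−α)} = (7³/6)·n^{-1.5} → 0, so by Markov's inequality G has no triangles w.h.p.

E[X] ≈ 0.09962; in regime p = Θ(1/n^{3/2}) E[X] tends to 0 (below the triangle threshold p ~ 1/n).


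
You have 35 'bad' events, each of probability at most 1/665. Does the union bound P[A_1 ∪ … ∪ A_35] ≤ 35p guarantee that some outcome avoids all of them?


Union bound: P[∪_{i=1}^{35} A_i] ≤ Σ_i P[A_i] ≤ 35·p = 35·(1/665) = 1/19.
Numerically: 1/19 ≈ 0.052632.
Is 1/19 < 1? YES.
Since P[∪ A_i] ≤ 1/19 < 1, the complement has P[∩ A_i^c] ≥ 1 − 1/19 = 18/19 > 0, so some outcome avoids every A_i.

35·p = 1/19 ≈ 0.052632; existence CERTIFIED by the union bound.


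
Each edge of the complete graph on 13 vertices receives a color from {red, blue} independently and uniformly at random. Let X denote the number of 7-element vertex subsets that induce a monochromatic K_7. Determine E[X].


Let X = Σ_S X_S over the C(13, 7) = 1716 subsets S of size 7, where X_S = 1 if the K_7 on S is monochromatic.
For a fixed S, the K_7 on S has C(7, 2) = 21 edges. P[all 21 edges red] = (1/2)^21, and likewise for blue, so P[monochromatic] = 2·(1/2)^21 = 2^{1 − 21} = 1/1048576.
By linearity of expectation: E[X] = C(13, 7) · 2^{1 − 21} = 1716 · 1/1048576 = 429/262144.
Numerically: E[X] ≈ 0.00164.

E[X] = C(13,7)·2^(1−C(7,2)) = 429/262144 ≈ 0.00164.


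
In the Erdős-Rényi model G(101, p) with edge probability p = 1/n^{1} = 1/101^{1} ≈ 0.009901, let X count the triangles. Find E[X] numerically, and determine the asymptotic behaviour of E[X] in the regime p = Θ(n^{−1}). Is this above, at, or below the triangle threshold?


Number of potential triangles: C(101, 3) = 166650.
Each occurs with probability p³ ≈ (0.009901)³ ≈ 9.7059015e-07.
By linearity: E[X] = C(101, 3)·p³ ≈ 166650 · 9.7059015e-07 ≈ 0.16175.
Here α = 1, so p = 1/n is exactly at the triangle threshold p ~ 1/n. Asymptotically E[X] → c³/6 = 1³/6 = 1/6 ≈ 0.16667, a bounded constant. In this regime the triangle count is asymptotically Poisson(c³/6).

E[X] ≈ 0.16175; in regime p = Θ(1/n^{1}) E[X] stays bounded (at the triangle threshold p ~ 1/n).


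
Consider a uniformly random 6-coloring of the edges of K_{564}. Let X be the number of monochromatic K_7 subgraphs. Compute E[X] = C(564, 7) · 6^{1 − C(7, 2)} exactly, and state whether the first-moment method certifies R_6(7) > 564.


E[X] = C(564, 7) · 6^{1 − 21} = 3469685994423792 · 6^{−20} = 3469685994423792/3656158440062976.
As a reduced fraction: E[X] = 24095041627943/25389989167104 ≈ 0.9490.
Is E[X] < 1? YES.
Since E[X] < 1, there exists a 6-coloring of K_{564} with no monochromatic K_7; hence R_6(7) > 564.

E[X] = 24095041627943/25389989167104 ≈ 0.9490; E[X] < 1, so R_6(7) > 564.


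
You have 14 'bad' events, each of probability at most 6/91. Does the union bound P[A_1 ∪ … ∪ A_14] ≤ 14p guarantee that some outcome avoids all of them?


Union bound: P[∪_{i=1}^{14} A_i] ≤ Σ_i P[A_i] ≤ 14·p = 14·(6/91) = 12/13.
Numerically: 12/13 ≈ 0.92308.
Is 12/13 < 1? YES.
Since P[∪ A_i] ≤ 12/13 < 1, the complement has P[∩ A_i^c] ≥ 1 − 12/13 = 1/13 > 0, so some outcome avoids every A_i.

14·p = 12/13 ≈ 0.92308; existence CERTIFIED by the union bound.


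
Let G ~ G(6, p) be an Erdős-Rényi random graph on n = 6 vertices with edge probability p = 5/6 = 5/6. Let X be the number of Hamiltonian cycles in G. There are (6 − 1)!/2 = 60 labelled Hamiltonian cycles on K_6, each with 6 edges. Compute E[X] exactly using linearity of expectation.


K_6 has (6 − 1)!/2 = 60 labelled Hamiltonian cycles.
For each such Hamiltonian cycle H, let X_H = 1 if all 6 edges of H are present in G. Then P[X_H = 1] = p^{6} = (5/6)^{6} = 15625/46656.
By linearity of expectation: E[X] = Σ_H E[X_H] = 60 · p^{6} = 60 · 15625/46656 = 78125/3888.
Numerically: E[X] ≈ 20.0939.

E[X] = 60 · (5/6)^{6} = 78125/3888 ≈ 20.0939.


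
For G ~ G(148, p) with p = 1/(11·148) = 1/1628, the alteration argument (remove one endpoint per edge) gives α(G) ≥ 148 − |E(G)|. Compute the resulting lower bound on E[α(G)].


E[|E(G)|] = C(148, 2)·p = 10878 · (1/1628) = 147/22.
E[α(G)] ≥ n − E[|E(G)|] = 148 − 147/22 = 3109/22.
Numerically: ≈ 141.318182.
(This is only a lower bound; the true E[α(G)] may be larger.)

E[α(G)] ≥ 3109/22 ≈ 141.318182.


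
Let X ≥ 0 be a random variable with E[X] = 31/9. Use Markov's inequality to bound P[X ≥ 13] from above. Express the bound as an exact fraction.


μ = E[X] = 31/9, a = 13.
Markov: P[X ≥ 13] ≤ μ/a = (31/9)/13 = 31/117.
Numerically: ≈ 0.2650.
(Since a = 13 > μ = 3.4444, the bound 31/117 is < 1 and informative.)

P[X ≥ 13] ≤ 31/117 ≈ 0.2650.


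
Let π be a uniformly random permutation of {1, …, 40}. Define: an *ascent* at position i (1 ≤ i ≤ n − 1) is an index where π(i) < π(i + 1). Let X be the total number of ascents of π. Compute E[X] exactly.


Write X = Σ X_I over i = 1, …, 39, with X_I the indicator of one ascent.
There are 39 indicators.
For each fixed i, the pair (π(i), π(i+1)) is a uniformly random ordered pair of distinct values from {1, …, 40}; by symmetry P[π(i) < π(i+1)] = 1/2.
By linearity: E[X] = 39 · (1/2) = (40 − 1) · (1/2) = 39/2 ≈ 19.5000.

E[X] = 39/2 = 19.5000.


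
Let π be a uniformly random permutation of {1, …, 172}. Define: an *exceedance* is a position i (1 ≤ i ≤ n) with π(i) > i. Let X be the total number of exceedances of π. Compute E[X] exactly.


Write X = Σ_{i=1}^{172} X_i, where X_i = 1_{π(i) > i}.
For each fixed i, π(i) is uniform over {1, …, 172} (marginal of a uniform permutation), so P[π(i) > i] = (n − i)/n. Summing: Σ_{i=1}^{172} (n − i)/n = (0 + 1 + … + 171)/172 = 172(172 − 1)/(2·172) = (172 − 1)/2.
Hence E[X] = Σ_{i=1}^{172} (172 − i)/172 = 171/2 ≈ 85.50000.

E[X] = 171/2 = 85.50000.


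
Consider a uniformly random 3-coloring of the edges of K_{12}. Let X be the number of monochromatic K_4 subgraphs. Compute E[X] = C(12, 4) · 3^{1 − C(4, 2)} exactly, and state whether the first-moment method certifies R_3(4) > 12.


E[X] = C(12, 4) · 3^{1 − 6} = 495 · 3^{−5} = 495/243.
As a reduced fraction: E[X] = 55/27 ≈ 2.03704.
Is E[X] < 1? NO.
Since E[X] ≥ 1, the first-moment bound is inconclusive at n = 12; it does NOT by itself certify R_3(4) > 12.

E[X] = 55/27 ≈ 2.03704; E[X] ≥ 1; first-moment method inconclusive here.


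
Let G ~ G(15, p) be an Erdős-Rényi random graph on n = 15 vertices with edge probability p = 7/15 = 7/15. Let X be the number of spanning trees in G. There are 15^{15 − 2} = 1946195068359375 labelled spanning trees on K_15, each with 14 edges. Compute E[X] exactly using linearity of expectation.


K_15 has 15^{15 − 2} = 1946195068359375 labelled spanning trees.
For each such spanning tree H, let X_H = 1 if all 14 edges of H are present in G. Then P[X_H = 1] = p^{14} = (7/15)^{14} = 678223072849/29192926025390625.
By linearity: E[X] = Σ_H E[X_H] = 1946195068359375 · p^{14} = 1946195068359375 · 678223072849/29192926025390625 = 678223072849/15.
Numerically: E[X] ≈ 4.52149e+10.

E[X] = 1946195068359375 · (7/15)^{14} = 678223072849/15 ≈ 4.52149e+10.


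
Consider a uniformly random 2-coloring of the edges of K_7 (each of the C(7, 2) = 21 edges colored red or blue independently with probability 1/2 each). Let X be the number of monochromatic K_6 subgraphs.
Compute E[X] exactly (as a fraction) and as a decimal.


Let X = Σ_S X_S over the C(7, 6) = 7 subsets S of size 6, where X_S = 1 if the K_6 on S is monochromatic.
For a fixed S, the K_6 on S has C(6, 2) = 15 edges. P[all 15 edges red] = (1/2)^15, and likewise for blue, so P[monochromatic] = 2·(1/2)^15 = 2^{1 − 15} = 1/16384.
By linearity: E[X] = C(7, 6) · 2^{1 − 15} = 7 · 1/16384 = 7/16384.
Numerically: E[X] ≈ 0.000.

E[X] = C(7,6)·2^(1−C(6,2)) = 7/16384 ≈ 0.000.


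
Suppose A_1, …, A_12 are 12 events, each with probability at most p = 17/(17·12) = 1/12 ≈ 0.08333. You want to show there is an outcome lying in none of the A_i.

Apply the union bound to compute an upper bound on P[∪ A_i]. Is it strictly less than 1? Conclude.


Union bound: P[∪_{i=1}^{12} A_i] ≤ Σ_i P[A_i] ≤ 12·p = 12·(1/12) = 1.
Numerically: 1 ≈ 1.00000.
Is 1 < 1? NO.
Since the bound 1 is ≥ 1, the union bound is uninformative here; it does NOT by itself certify existence.

12·p = 1 ≈ 1.00000; existence NOT certified by the union bound.


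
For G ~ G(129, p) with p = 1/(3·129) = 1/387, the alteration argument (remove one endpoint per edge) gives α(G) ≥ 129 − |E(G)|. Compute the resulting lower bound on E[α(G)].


E[|E(G)|] = C(129, 2)·p = 8256 · (1/387) = 64/3.
E[α(G)] ≥ n − E[|E(G)|] = 129 − 64/3 = 323/3.
Numerically: ≈ 107.667.
(This is only a lower bound; the true E[α(G)] may be larger.)

E[α(G)] ≥ 323/3 ≈ 107.667.


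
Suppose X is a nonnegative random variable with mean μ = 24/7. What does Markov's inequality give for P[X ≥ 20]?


μ = E[X] = 24/7, a = 20.
Markov: P[X ≥ 20] ≤ μ/a = (24/7)/20 = 6/35.
Numerically: ≈ 0.171429.
(Since a = 20 > μ = 3.428571, the bound 6/35 is < 1 and informative.)

P[X ≥ 20] ≤ 6/35 ≈ 0.171429.


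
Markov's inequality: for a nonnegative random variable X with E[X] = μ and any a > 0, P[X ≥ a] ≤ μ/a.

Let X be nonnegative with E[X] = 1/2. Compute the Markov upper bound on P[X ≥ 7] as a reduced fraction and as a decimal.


μ = E[X] = 1/2, a = 7.
Markov: P[X ≥ 7] ≤ μ/a = (1/2)/7 = 1/14.
Numerically: ≈ 0.0714.
(Since a = 7 > μ = 0.5000, the bound 1/14 is < 1 and informative.)

P[X ≥ 7] ≤ 1/14 ≈ 0.0714.


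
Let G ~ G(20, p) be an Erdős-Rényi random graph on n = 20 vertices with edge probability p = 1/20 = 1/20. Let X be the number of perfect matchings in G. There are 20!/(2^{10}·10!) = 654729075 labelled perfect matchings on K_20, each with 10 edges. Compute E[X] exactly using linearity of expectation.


K_20 has 20!/(2^{10}·10!) = 654729075 labelled perfect matchings.
For each such perfect matching H, let X_H = 1 if all 10 edges of H are present in G. Then P[X_H = 1] = p^{10} = (1/20)^{10} = 1/10240000000000.
By linearity: E[X] = Σ_H E[X_H] = 654729075 · p^{10} = 654729075 · 1/10240000000000 = 26189163/409600000000.
Numerically: E[X] ≈ 6.3938e-05.

E[X] = 654729075 · (1/20)^{10} = 26189163/409600000000 ≈ 6.3938e-05.


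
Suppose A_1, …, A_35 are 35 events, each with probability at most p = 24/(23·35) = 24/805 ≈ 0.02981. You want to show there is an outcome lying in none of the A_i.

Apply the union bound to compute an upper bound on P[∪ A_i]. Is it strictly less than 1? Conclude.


Union bound: P[∪_{i=1}^{35} A_i] ≤ Σ_i P[A_i] ≤ 35·p = 35·(24/805) = 24/23.
Numerically: 24/23 ≈ 1.04348.
Is 24/23 < 1? NO.
Since the bound 24/23 is ≥ 1, the union bound is uninformative here; it does NOT by itself certify existence.

35·p = 24/23 ≈ 1.04348; existence NOT certified by the union bound.


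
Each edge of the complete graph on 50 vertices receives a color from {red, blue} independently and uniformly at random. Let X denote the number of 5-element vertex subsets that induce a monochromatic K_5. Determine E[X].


Let X = Σ_S X_S over the C(50, 5) = 2118760 subsets S of size 5, where X_S = 1 if the K_5 on S is monochromatic.
For a fixed S, the K_5 on S has C(5, 2) = 10 edges. P[all 10 edges red] = (1/2)^10, and likewise for blue, so P[monochromatic] = 2·(1/2)^10 = 2^{1 − 10} = 1/512.
By linearity: E[X] = C(50, 5) · 2^{1 − 10} = 2118760 · 1/512 = 264845/64.
Numerically: E[X] ≈ 4138.203.

E[X] = C(50,5)·2^(1−C(5,2)) = 264845/64 ≈ 4138.203.


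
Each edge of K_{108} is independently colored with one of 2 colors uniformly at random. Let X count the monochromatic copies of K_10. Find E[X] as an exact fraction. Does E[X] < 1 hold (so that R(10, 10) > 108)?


E[X] = C(108, 10) · 2^{1 − 45} = 38722819230810 · 2^{−44} = 38722819230810/17592186044416.
As a reduced fraction: E[X] = 19361409615405/8796093022208 ≈ 2.2011.
Is E[X] < 1? NO.
Since E[X] ≥ 1, the first-moment bound is inconclusive at n = 108; it does NOT by itself certify R(10, 10) > 108.

E[X] = 19361409615405/8796093022208 ≈ 2.2011; E[X] ≥ 1; first-moment method inconclusive here.


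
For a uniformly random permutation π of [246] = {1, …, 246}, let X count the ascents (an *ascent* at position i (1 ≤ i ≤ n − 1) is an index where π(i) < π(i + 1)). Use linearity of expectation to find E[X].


Write X = Σ X_I over i = 1, …, 245, with X_I the indicator of one ascent.
There are 245 indicators.
For each fixed i, the pair (π(i), π(i+1)) is a uniformly random ordered pair of distinct values from {1, …, 246}; by symmetry P[π(i) < π(i+1)] = 1/2.
By linearity: E[X] = 245 · (1/2) = (246 − 1) · (1/2) = 245/2 ≈ 122.500.

E[X] = 245/2 = 122.500.


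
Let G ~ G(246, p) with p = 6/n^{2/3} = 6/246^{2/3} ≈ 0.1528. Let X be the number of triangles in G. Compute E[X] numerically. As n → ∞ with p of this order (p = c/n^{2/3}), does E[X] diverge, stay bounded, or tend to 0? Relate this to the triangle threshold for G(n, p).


Number of potential triangles: C(246, 3) = 2450980.
Each occurs with probability p³ ≈ (0.1528)³ ≈ 3.569304e-03.
By linearity: E[X] = C(246, 3)·p³ ≈ 2450980 · 3.569304e-03 ≈ 8748.2927.
Since α = 2/3 < 1, p = c/n^{2/3} ≫ 1/n is above the triangle threshold p ~ 1/n. Asymptotically E[X] ~ (c³/6)·n^{3(1−α)} = (6³/6)·n^{1} → ∞; triangles are abundant w.h.p.

E[X] ≈ 8748.2927; in regime p = Θ(1/n^{2/3}) E[X] diverges (above the triangle threshold p ~ 1/n).


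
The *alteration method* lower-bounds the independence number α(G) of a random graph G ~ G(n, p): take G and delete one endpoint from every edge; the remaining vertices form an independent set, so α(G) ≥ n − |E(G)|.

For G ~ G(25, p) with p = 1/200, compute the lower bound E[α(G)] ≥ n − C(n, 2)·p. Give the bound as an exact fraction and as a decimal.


E[|E(G)|] = C(25, 2)·p = 300 · (1/200) = 3/2.
E[α(G)] ≥ n − E[|E(G)|] = 25 − 3/2 = 47/2.
Numerically: ≈ 23.500.
(This is only a lower bound; the true E[α(G)] may be larger.)

E[α(G)] ≥ 47/2 ≈ 23.500.
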